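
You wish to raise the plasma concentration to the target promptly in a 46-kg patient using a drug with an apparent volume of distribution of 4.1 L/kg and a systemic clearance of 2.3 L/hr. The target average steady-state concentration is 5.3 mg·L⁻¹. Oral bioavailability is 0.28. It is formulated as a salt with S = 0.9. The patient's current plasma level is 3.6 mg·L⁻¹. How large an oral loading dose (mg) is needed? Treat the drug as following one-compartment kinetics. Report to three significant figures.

1270 mg

Total Vd = 4.1 × 46 = 188.6 L
LD is governed by Vd — clearance does not enter the loading-dose calculation.
Concentration deficit ΔC = 5.3 − 3.6 = 1.700 mg/L
LD = Vd × ΔC / F / S = 188.6 × 1.700 / 0.28 / 0.9 = 1272 mg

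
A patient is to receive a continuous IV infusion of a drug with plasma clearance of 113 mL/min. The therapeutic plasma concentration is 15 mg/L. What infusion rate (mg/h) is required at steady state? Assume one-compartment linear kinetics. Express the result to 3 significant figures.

102 mg/h

Convert clearance: 113 mL/min × 60 min/h ÷ 1000 mL/L = 6.780 L/h
At steady state, infusion rate equals elimination rate: rate in = CL × Css.
Infusion rate = CL · Css = 6.780 L/h × 15 mg/L = 101.7 mg/h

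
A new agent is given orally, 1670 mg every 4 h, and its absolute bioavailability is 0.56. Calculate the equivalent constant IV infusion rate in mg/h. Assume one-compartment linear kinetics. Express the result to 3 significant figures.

Equivalent systemic input: infusion rate = F·D/τ.
Rate = 0.56 × 1670 / 4 = 233.8 mg/h

234 mg/h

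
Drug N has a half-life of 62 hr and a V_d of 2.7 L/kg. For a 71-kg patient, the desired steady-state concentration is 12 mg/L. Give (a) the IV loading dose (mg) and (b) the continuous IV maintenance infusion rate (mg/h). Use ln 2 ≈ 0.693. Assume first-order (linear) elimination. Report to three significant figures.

(a) 2300 mg; (b) 25.7 mg/h

Vd(total) = 71 kg × 2.7 L/kg = 191.7 L
LD = Vd × C = 191.7 × 12 = 2300 mg
CL = 0.693 × Vd / t½ = 0.693 × 191.7 / 62 = 2.143 L/h
Infusion rate = CL × Css = 2.143 × 12 = 25.72 mg/h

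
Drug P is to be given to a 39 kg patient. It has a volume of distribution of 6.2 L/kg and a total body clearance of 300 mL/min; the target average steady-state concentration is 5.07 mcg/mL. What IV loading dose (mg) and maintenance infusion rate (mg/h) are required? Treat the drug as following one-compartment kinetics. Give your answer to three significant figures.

Vd = 6.2 L/kg × 39 kg = 241.8 L
LD = Vd · C_target = 241.8 × 5.07 = 1226 mg
CL = 300 mL/min = 300 × 0.06 = 18.00 L/h
Infusion rate = 18.00 L/h × 5.07 mg/L = 91.26 mg/h

(a) 1230 mg; (b) 91.3 mg/h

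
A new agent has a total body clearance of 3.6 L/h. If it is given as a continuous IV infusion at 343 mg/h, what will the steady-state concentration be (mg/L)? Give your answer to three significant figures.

Css = rate / CL = 343 / 3.600 = 95.28 mg/L

95.3 mg/L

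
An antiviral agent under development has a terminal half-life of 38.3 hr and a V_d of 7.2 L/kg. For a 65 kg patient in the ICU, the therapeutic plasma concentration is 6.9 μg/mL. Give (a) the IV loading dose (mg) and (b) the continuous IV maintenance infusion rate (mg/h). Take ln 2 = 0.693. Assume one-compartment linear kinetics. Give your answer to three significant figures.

(a) 3230 mg; (b) 58.4 mg/h

Total Vd = 7.2 × 65 = 468.0 L
LD = Vd × C = 468.0 × 6.9 = 3229 mg
CL = 0.693 × Vd / t½ = 0.693 × 468.0 / 38.3 = 8.468 L/h
Infusion rate = CL × Css = 8.468 × 6.9 = 58.43 mg/h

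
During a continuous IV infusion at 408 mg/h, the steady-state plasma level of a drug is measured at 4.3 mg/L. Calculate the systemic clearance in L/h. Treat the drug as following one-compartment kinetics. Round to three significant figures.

At steady state, infusion rate = CL × Css, so CL = rate / Css.
CL = 408 / 4.3 = 94.88 L/h

94.9 L/h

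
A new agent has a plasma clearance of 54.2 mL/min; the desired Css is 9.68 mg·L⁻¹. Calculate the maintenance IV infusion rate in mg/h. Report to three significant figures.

Convert clearance: 54.2 mL/min × 60 min/h ÷ 1000 mL/L = 3.252 L/h
At steady state, infusion rate equals elimination rate: rate in = CL × Css.
Rate = CL × Css = 3.252 × 9.68 = 31.48 mg/h

31.5 mg/h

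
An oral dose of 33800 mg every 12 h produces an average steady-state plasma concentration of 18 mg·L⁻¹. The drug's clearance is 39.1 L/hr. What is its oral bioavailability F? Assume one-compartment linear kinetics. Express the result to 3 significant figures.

0.250

F·D/τ = CL·Css at steady state → F = CL·Css·τ / D.
F = 39.1 × 18 × 12 / 33800 = 0.250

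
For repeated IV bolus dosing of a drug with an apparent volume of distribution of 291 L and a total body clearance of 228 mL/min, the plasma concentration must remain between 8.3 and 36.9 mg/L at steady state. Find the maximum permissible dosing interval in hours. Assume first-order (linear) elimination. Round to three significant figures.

31.7 h

CL = 228 mL/min × 60/1000 = 13.68 L/h
k = CL / Vd = 13.68 / 291.0 = 0.04701 h⁻¹
Between IV bolus doses, concentration decays as C = C₀·e^(−kτ), so C_peak/C_trough = e^(kτ).
τ_max = ln(C_peak/C_trough) / k = ln(36.9/8.3) / 0.04701 = 1.492 / 0.04701 = 31.74 h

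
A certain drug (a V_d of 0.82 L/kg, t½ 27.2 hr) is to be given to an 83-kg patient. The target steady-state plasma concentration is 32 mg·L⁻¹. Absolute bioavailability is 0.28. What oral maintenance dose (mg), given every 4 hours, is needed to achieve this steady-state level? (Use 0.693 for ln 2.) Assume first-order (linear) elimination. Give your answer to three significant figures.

793 mg

Total Vd = 0.82 × 83 = 68.06 L
k = 0.693/27.2 = 0.02548 h⁻¹, so CL = k·Vd = 0.02548 × 68.06 = 1.734 L/h
D = CL × Css × τ / F = 1.734 × 32 × 4 / 0.28 = 792.7 mg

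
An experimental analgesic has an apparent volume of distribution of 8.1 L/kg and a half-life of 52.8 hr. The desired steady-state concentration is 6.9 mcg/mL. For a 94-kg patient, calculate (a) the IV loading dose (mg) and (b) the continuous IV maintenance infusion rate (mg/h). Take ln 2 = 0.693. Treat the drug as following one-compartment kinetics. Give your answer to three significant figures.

Vd(total) = 94 kg × 8.1 L/kg = 761.4 L
LD = Vd × C = 761.4 × 6.9 = 5254 mg
CL = 0.693 × Vd / t½ = 0.693 × 761.4 / 52.8 = 9.993 L/h
Infusion rate = CL × Css = 9.993 × 6.9 = 68.95 mg/h

(a) 5250 mg; (b) 69.0 mg/h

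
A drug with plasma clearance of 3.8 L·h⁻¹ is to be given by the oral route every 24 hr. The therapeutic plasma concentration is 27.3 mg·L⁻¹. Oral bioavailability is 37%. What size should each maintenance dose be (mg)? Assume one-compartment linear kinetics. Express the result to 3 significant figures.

6730 mg

At steady state, dose per interval replaces the amount cleared in that interval: F·D/τ = CL·Css.
D = CL × Css × τ / F = 3.800 × 27.3 × 24 / 0.37 = 6729 mg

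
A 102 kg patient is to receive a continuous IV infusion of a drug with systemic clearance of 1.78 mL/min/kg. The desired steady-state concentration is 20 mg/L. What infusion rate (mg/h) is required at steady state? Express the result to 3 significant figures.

CL = 1.78 mL/min/kg × 102 kg = 181.6 mL/min = 181.6 × 60/1000 = 10.90 L/h
Infusion rate = CL · Css = 10.90 L/h × 20 mg/L = 218.0 mg/h

218 mg/h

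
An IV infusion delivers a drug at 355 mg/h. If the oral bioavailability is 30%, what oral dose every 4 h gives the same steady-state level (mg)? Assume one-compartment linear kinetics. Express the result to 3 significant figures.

4730 mg

To maintain the same Css, the systemic dosing rate must be unchanged: F·D/τ = infusion rate.
D = rate × τ / F = 355 × 4 / 0.3 = 4733 mg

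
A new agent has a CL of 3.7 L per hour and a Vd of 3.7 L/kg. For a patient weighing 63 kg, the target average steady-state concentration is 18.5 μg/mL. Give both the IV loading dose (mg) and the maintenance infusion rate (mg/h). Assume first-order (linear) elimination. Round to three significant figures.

(a) 4310 mg; (b) 68.5 mg/h

Total Vd = 3.7 × 63 = 233.1 L
LD = Vd · C_target = 233.1 × 18.5 = 4312 mg
Maintenance infusion rate = CL × Css = 3.700 × 18.5 = 68.45 mg/h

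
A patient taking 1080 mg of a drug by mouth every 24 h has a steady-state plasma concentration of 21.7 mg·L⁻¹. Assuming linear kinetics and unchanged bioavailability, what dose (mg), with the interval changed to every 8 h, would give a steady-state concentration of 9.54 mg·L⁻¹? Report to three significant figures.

For first-order elimination, Css ∝ F·D/(CL·τ); F and CL are unchanged, so Css ∝ D/τ.
D₂ = D₁ × (Css,target / Css,current) × (τ₂/τ₁) = 1080 × (9.54/21.7) × (8/24) = 158.3 mg

158 mg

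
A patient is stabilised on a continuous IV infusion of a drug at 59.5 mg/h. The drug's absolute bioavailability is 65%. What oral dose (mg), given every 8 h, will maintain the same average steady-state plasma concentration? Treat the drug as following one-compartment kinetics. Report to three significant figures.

732 mg

To maintain the same Css, the systemic dosing rate must be unchanged: F·D/τ = infusion rate.
D = rate × τ / F = 59.5 × 8 / 0.65 = 732.3 mg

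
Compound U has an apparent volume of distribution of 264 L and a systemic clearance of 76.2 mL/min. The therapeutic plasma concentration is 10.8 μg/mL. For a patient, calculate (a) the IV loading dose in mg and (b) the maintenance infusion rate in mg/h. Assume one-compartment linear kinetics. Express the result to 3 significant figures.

LD = Vd · C_target = 264.0 × 10.8 = 2851 mg
Convert clearance: 76.2 mL/min × 60 min/h ÷ 1000 mL/L = 4.572 L/h
Maintenance: replace elimination → rate = CL × Css = 4.572 × 10.8 = 49.38 mg/h

(a) 2850 mg; (b) 49.4 mg/h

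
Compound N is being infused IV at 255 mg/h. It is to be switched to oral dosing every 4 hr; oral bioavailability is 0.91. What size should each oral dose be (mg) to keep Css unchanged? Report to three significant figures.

To maintain the same Css, the systemic dosing rate must be unchanged: F·D/τ = infusion rate.
D = rate × τ / F = 255 × 4 / 0.91 = 1121 mg

1120 mg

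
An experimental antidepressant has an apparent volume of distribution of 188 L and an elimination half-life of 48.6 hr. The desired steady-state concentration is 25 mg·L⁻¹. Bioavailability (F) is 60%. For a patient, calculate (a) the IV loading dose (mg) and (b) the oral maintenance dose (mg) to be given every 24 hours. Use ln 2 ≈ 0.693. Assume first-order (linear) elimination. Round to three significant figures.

(a) 4700 mg; (b) 2680 mg

LD = Vd × C = 188.0 × 25 = 4700 mg
CL = 0.693 × Vd / t½ = 0.693 × 188.0 / 48.6 = 2.681 L/h
D = CL × Css × τ / F = 2.681 × 25 × 24 / 0.6 = 2681 mg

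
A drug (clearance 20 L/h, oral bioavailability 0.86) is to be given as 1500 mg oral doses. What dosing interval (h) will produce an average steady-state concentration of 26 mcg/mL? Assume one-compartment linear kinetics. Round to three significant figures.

F·D/τ = CL·Css → τ = F·D / (CL·Css).
τ = 0.86 × 1500 / (20 × 26) = 2.481 h

2.48 h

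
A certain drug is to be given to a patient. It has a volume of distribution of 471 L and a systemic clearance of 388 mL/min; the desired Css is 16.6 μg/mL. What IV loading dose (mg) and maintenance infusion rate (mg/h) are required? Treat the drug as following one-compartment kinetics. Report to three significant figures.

(a) 7820 mg; (b) 386 mg/h

LD = Vd · C_target = 471.0 × 16.6 = 7819 mg
CL = 388 mL/min = 388 × 0.06 = 23.28 L/h
Maintenance: replace elimination → rate = CL × Css = 23.28 × 16.6 = 386.4 mg/h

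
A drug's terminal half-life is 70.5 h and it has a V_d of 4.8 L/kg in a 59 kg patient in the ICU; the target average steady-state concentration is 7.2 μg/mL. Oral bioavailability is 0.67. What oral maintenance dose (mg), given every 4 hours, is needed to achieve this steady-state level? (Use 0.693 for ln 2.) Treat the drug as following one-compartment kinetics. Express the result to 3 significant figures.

Vd = 4.8 L/kg × 59 kg = 283.2 L
CL = ln 2 · Vd / t½ = 0.693 × 283.2 / 70.5 = 2.784 L/h
D = CL × Css × τ / F = 2.784 × 7.2 × 4 / 0.67 = 119.7 mg

120 mg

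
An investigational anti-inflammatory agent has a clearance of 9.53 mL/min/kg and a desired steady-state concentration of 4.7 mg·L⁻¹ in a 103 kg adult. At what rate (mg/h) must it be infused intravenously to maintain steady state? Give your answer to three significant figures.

277 mg/h

CL = 9.53 mL/min/kg × 103 kg = 981.6 mL/min = 981.6 × 60/1000 = 58.90 L/h
R₀ = 58.90 × 4.7 = 276.8 mg/h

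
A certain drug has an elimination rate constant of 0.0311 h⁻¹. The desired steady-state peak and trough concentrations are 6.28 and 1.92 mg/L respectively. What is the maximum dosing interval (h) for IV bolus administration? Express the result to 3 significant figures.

Between IV bolus doses, concentration decays as C = C₀·e^(−kτ), so C_peak/C_trough = e^(kτ).
τ_max = ln(C_peak/C_trough) / k = ln(6.28/1.92) / 0.03110 = 1.185 / 0.03110 = 38.10 h

38.1 h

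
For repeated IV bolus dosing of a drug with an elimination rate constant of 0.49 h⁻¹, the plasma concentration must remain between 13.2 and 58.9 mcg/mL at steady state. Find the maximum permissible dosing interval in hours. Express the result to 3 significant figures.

Between IV bolus doses, concentration decays as C = C₀·e^(−kτ), so C_peak/C_trough = e^(kτ).
τ_max = ln(C_peak/C_trough) / k = ln(58.9/13.2) / 0.4900 = 1.496 / 0.4900 = 3.053 h

3.05 h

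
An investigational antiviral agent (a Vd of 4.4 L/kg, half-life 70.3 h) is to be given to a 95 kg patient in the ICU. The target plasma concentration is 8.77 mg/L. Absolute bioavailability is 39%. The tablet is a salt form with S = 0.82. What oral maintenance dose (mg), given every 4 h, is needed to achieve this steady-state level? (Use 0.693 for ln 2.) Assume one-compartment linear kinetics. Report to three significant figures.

Vd(total) = 95 kg × 4.4 L/kg = 418.0 L
CL = 0.693 × Vd / t½ = 0.693 × 418.0 / 70.3 = 4.121 L/h
D = CL × Css × τ / F / S = 4.121 × 8.77 × 4 / 0.39 / 0.82 = 452.0 mg

452 mg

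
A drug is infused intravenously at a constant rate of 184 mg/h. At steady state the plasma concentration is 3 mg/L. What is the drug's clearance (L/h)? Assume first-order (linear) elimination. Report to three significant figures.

61.3 L/h

At steady state, infusion rate = CL × Css, so CL = rate / Css.
CL = 184 / 3 = 61.33 L/h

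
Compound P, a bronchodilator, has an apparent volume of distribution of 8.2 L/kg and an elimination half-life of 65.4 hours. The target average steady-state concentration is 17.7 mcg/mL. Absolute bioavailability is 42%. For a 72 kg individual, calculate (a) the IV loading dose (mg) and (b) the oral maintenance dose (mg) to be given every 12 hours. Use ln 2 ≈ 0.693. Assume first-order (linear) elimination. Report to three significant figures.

(a) 10500 mg; (b) 3160 mg

Total Vd = 8.2 × 72 = 590.4 L
LD = Vd × C = 590.4 × 17.7 = 10450 mg
CL = 0.693 × Vd / t½ = 0.693 × 590.4 / 65.4 = 6.256 L/h
D = CL × Css × τ / F = 6.256 × 17.7 × 12 / 0.42 = 3164 mg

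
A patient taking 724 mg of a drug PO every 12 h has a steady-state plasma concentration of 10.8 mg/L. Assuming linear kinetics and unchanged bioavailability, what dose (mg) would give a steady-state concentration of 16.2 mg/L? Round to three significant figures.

With linear kinetics, Css is proportional to dose rate (D/τ) at fixed clearance.
D₂ = D₁ × (Css,target / Css,current) = 724 × 16.2/10.8 = 1086 mg

1090 mg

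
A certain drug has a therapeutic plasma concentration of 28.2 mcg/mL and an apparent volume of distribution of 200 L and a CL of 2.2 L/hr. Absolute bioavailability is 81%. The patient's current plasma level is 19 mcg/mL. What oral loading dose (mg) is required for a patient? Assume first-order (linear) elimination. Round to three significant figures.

2270 mg

Loading dose depends on Vd (not clearance): it fills the distribution volume.
Concentration deficit ΔC = 28.2 − 19 = 9.200 mg/L
LD = Vd × ΔC / F = 200.0 × 9.200 / 0.81 = 2272 mg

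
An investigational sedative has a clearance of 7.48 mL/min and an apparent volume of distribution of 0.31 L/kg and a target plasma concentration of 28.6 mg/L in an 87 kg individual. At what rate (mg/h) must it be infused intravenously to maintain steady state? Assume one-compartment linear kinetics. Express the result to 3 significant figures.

CL = 7.48 mL/min = 7.48 × 0.06 = 0.4488 L/h
Rate = CL × Css = 0.4488 × 28.6 = 12.84 mg/h

12.8 mg/h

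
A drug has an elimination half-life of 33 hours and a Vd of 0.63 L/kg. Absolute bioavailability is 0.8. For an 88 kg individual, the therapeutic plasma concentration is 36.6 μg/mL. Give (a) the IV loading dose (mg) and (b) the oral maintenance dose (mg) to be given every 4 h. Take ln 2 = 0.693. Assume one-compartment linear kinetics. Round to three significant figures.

Vd(total) = 88 kg × 0.63 L/kg = 55.44 L
LD = Vd × C = 55.44 × 36.6 = 2029 mg
CL = 0.693 × Vd / t½ = 0.693 × 55.44 / 33 = 1.164 L/h
D = CL × Css × τ / F = 1.164 × 36.6 × 4 / 0.8 = 213.0 mg

(a) 2030 mg; (b) 213 mg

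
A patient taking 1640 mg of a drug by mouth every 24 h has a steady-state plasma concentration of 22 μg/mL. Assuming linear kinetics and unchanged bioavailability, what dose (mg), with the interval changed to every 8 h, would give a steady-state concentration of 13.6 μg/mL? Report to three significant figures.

With linear kinetics, Css is proportional to dose rate (D/τ) at fixed clearance.
D₂ = D₁ × (Css,target / Css,current) × (τ₂/τ₁) = 1640 × (13.6/22) × (8/24) = 337.9 mg

338 mg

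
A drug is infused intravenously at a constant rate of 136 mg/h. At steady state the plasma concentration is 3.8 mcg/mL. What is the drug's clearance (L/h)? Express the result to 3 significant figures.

At steady state, infusion rate = CL × Css, so CL = rate / Css.
CL = 136 / 3.8 = 35.79 L/h

35.8 L/h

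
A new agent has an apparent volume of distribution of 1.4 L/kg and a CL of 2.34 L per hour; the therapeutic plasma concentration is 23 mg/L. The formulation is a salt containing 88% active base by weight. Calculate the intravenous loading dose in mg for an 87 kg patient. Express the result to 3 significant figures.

Vd(total) = 87 kg × 1.4 L/kg = 121.8 L
The loading dose fills Vd to the target concentration; clearance is irrelevant here.
LD = Vd × C / S = 121.8 × 23.00 / 0.88 = 3183 mg

3180 mg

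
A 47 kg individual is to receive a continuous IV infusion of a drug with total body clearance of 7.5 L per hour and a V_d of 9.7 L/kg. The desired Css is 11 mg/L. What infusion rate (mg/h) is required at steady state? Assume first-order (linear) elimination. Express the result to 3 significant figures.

82.5 mg/h

Rate = CL × Css = 7.500 × 11 = 82.50 mg/h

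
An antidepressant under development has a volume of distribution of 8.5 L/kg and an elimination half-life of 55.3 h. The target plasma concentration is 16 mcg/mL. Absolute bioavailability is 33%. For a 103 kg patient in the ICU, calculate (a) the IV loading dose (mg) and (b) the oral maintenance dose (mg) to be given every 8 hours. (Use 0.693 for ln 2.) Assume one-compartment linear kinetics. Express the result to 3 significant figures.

(a) 14000 mg; (b) 4260 mg

Vd = 8.5 L/kg × 103 kg = 875.5 L
LD = Vd × C = 875.5 × 16 = 14010 mg
CL = 0.693 × Vd / t½ = 0.693 × 875.5 / 55.3 = 10.97 L/h
D = CL × Css × τ / F = 10.97 × 16 × 8 / 0.33 = 4255 mg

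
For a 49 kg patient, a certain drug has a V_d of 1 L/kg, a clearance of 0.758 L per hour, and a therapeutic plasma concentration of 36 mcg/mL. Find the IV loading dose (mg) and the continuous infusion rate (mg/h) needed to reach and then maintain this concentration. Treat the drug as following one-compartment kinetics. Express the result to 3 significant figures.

Vd(total) = 49 kg × 1 L/kg = 49.00 L
Loading dose = Vd × C = 49.00 × 36 = 1764 mg
Infusion rate = 0.7580 L/h × 36 mg/L = 27.29 mg/h

(a) 1760 mg; (b) 27.3 mg/h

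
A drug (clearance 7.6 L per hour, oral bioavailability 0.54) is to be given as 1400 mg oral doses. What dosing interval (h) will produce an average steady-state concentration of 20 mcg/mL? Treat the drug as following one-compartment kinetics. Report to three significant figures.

F·D/τ = CL·Css → τ = F·D / (CL·Css).
τ = 0.54 × 1400 / (7.6 × 20) = 4.974 h

4.97 h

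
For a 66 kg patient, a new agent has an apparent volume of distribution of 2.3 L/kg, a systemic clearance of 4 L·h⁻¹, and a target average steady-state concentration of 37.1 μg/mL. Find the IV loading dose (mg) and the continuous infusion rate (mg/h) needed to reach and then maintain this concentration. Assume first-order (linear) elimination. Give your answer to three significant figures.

Vd(total) = 66 kg × 2.3 L/kg = 151.8 L
Loading dose = Vd × C = 151.8 × 37.1 = 5632 mg
Infusion rate = 4.000 L/h × 37.1 mg/L = 148.4 mg/h

(a) 5630 mg; (b) 148 mg/h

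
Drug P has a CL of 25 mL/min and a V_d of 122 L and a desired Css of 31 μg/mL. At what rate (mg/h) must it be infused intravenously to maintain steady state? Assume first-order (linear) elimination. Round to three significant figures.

46.5 mg/h

CL = 25 mL/min × 60/1000 = 1.500 L/h
R₀ = 1.500 × 31 = 46.50 mg/h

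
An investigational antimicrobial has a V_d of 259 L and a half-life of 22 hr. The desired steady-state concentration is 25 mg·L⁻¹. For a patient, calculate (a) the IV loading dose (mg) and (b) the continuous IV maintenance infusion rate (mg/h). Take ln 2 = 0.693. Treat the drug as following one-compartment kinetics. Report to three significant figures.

(a) 6480 mg; (b) 204 mg/h

LD = Vd × C = 259.0 × 25 = 6475 mg
CL = 0.693 × Vd / t½ = 0.693 × 259.0 / 22 = 8.159 L/h
Infusion rate = CL × Css = 8.159 × 25 = 204.0 mg/h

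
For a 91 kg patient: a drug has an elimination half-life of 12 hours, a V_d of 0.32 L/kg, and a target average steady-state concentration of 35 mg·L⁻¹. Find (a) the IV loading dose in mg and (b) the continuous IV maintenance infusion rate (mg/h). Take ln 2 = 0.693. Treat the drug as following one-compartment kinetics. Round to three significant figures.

Vd = 0.32 L/kg × 91 kg = 29.12 L
LD = Vd × C = 29.12 × 35 = 1019 mg
CL = 0.693 × Vd / t½ = 0.693 × 29.12 / 12 = 1.682 L/h
Infusion rate = CL × Css = 1.682 × 35 = 58.87 mg/h

(a) 1020 mg; (b) 58.9 mg/h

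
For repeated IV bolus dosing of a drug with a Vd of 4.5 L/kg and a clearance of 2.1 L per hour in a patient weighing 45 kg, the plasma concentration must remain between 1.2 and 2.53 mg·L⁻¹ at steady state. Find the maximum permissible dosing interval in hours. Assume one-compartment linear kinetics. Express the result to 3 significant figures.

Vd(total) = 45 kg × 4.5 L/kg = 202.5 L
k = CL / Vd = 2.100 / 202.5 = 0.01037 h⁻¹
Between IV bolus doses, concentration decays as C = C₀·e^(−kτ), so C_peak/C_trough = e^(kτ).
τ_max = ln(C_peak/C_trough) / k = ln(2.53/1.2) / 0.01037 = 0.7459 / 0.01037 = 71.93 h

71.9 h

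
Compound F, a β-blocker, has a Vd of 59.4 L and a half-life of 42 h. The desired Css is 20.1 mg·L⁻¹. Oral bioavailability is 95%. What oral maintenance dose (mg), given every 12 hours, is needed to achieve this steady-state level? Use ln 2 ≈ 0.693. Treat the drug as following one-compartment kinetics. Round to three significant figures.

k = 0.693/42 = 0.01650 h⁻¹, so CL = k·Vd = 0.01650 × 59.40 = 0.9801 L/h
D = CL × Css × τ / F = 0.9801 × 20.1 × 12 / 0.95 = 248.8 mg

249 mg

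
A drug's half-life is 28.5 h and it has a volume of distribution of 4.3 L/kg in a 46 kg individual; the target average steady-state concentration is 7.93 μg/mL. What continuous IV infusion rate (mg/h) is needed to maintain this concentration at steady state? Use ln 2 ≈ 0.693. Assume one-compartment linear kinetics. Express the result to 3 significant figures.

Vd(total) = 46 kg × 4.3 L/kg = 197.8 L
CL = 0.693 × Vd / t½ = 0.693 × 197.8 / 28.5 = 4.810 L/h
Infusion rate = CL × Css = 4.810 × 7.93 = 38.14 mg/h

38.1 mg/h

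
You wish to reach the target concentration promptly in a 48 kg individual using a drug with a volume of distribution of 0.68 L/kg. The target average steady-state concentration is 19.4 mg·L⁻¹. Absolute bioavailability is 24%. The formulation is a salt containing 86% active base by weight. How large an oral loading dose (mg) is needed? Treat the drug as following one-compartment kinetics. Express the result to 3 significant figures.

Vd(total) = 48 kg × 0.68 L/kg = 32.64 L
LD = Vd × C / F / S = 32.64 × 19.40 / 0.24 / 0.86 = 3068 mg

3070 mg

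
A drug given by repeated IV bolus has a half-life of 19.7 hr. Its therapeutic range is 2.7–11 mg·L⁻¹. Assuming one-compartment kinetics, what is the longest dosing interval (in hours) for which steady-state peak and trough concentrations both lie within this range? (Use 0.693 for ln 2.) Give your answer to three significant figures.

k = 0.693 / t½ = 0.693 / 19.7 = 0.03518 h⁻¹
Between IV bolus doses, concentration decays as C = C₀·e^(−kτ), so C_peak/C_trough = e^(kτ).
τ_max = ln(C_peak/C_trough) / k = ln(11/2.7) / 0.03518 = 1.405 / 0.03518 = 39.94 h

39.9 h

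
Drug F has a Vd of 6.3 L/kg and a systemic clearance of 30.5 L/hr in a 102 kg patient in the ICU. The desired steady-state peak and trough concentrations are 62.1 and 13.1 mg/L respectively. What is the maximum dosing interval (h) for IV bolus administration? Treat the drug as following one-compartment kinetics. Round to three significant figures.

Total Vd = 6.3 × 102 = 642.6 L
k = CL / Vd = 30.50 / 642.6 = 0.04746 h⁻¹
Between IV bolus doses, concentration decays as C = C₀·e^(−kτ), so C_peak/C_trough = e^(kτ).
τ_max = ln(C_peak/C_trough) / k = ln(62.1/13.1) / 0.04746 = 1.556 / 0.04746 = 32.79 h

32.8 h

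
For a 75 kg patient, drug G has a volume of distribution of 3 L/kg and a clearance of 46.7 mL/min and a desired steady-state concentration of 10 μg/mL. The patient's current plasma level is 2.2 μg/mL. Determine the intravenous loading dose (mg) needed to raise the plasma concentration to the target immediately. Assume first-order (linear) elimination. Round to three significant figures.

1760 mg

Vd = 3 L/kg × 75 kg = 225.0 L
Concentration deficit ΔC = 10 − 2.2 = 7.800 mg/L
LD = Vd × ΔC = 225.0 × 7.800 = 1755 mg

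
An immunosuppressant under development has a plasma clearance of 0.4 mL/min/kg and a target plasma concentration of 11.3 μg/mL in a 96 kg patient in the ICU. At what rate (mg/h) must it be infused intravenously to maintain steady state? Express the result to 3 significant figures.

26.0 mg/h

CL = 0.4 mL/min/kg × 96 kg = 38.40 mL/min = 38.40 × 60/1000 = 2.304 L/h
Rate = CL × Css = 2.304 × 11.3 = 26.04 mg/h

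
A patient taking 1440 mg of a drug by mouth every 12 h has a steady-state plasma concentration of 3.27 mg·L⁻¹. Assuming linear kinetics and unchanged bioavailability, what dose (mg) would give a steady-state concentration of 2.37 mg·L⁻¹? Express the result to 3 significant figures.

With linear kinetics, Css is proportional to dose rate (D/τ) at fixed clearance.
D₂ = D₁ × (Css,target / Css,current) = 1440 × 2.37/3.27 = 1044 mg

1040 mg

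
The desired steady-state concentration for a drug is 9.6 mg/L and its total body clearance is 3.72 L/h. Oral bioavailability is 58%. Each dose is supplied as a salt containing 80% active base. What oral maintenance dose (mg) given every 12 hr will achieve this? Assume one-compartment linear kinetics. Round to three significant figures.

924 mg

At steady state, dose per interval replaces the amount cleared in that interval: F·S·D/τ = CL·Css.
D = CL × Css × τ / F / S = 3.720 × 9.6 × 12 / 0.58 / 0.8 = 923.6 mg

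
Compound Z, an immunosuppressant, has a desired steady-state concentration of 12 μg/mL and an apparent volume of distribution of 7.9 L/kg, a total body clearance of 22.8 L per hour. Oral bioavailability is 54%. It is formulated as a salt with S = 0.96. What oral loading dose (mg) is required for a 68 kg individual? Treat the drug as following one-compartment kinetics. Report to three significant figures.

12400 mg

Vd(total) = 68 kg × 7.9 L/kg = 537.2 L
LD = Vd × C / F / S = 537.2 × 12.00 / 0.54 / 0.96 = 12440 mg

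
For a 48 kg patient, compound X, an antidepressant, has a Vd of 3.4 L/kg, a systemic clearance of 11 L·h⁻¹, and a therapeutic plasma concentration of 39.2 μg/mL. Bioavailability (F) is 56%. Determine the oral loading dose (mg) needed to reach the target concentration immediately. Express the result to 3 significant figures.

Vd = 3.4 L/kg × 48 kg = 163.2 L
The loading dose fills Vd to the target concentration; clearance is irrelevant here.
LD = Vd × C / F = 163.2 × 39.20 / 0.56 = 11420 mg

11400 mg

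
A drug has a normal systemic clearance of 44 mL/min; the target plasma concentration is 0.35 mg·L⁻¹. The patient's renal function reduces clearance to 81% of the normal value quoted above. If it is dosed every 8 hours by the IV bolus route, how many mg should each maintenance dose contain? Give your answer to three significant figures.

CL = 44 mL/min × 60/1000 = 2.640 L/h
Patient clearance = 0.81 × 2.640 = 2.138 L/h
D = CL × Css × τ = 2.138 × 0.35 × 8 = 5.986 mg

5.99 mg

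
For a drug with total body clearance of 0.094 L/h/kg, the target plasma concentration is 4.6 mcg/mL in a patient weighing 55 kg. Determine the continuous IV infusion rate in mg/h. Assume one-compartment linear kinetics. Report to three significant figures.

23.8 mg/h

CL = 0.094 L/h/kg × 55 kg = 5.170 L/h
At steady state, infusion rate equals elimination rate: rate in = CL × Css.
Rate = CL × Css = 5.170 × 4.6 = 23.78 mg/h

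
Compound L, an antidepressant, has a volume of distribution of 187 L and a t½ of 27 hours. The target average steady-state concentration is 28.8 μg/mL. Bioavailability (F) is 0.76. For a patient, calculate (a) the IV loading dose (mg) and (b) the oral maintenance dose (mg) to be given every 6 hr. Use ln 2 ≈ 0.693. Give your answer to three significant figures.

LD = Vd × C = 187.0 × 28.8 = 5386 mg
CL = 0.693 × Vd / t½ = 0.693 × 187.0 / 27 = 4.800 L/h
D = CL × Css × τ / F = 4.800 × 28.8 × 6 / 0.76 = 1091 mg

(a) 5390 mg; (b) 1090 mg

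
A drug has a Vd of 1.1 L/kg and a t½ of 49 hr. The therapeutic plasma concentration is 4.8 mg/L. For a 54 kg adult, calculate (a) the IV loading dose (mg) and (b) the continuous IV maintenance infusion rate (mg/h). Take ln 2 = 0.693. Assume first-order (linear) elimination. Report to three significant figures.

Total Vd = 1.1 × 54 = 59.40 L
LD = Vd × C = 59.40 × 4.8 = 285.1 mg
CL = 0.693 × Vd / t½ = 0.693 × 59.40 / 49 = 0.8401 L/h
Infusion rate = CL × Css = 0.8401 × 4.8 = 4.032 mg/h

(a) 285 mg; (b) 4.03 mg/h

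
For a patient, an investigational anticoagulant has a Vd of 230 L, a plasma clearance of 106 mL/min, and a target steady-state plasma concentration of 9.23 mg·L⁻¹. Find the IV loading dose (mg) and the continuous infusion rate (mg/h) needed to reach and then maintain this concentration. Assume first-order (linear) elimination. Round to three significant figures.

(a) 2120 mg; (b) 58.7 mg/h

Loading: fill Vd to C_target → 230.0 L × 9.23 mg/L = 2123 mg
Convert clearance: 106 mL/min × 60 min/h ÷ 1000 mL/L = 6.360 L/h
Infusion rate = 6.360 L/h × 9.23 mg/L = 58.70 mg/h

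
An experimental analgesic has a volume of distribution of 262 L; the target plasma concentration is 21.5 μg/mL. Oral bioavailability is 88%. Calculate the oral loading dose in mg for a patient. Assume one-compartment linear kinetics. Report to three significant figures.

6400 mg

LD = Vd × C / F = 262.0 × 21.50 / 0.88 = 6401 mg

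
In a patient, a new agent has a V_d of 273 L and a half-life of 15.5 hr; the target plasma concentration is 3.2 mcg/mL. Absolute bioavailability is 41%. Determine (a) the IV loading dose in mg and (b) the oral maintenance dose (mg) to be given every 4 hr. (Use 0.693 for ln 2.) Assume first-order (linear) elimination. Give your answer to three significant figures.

(a) 874 mg; (b) 381 mg

LD = Vd × C = 273.0 × 3.2 = 873.6 mg
CL = 0.693 × Vd / t½ = 0.693 × 273.0 / 15.5 = 12.21 L/h
D = CL × Css × τ / F = 12.21 × 3.2 × 4 / 0.41 = 381.2 mg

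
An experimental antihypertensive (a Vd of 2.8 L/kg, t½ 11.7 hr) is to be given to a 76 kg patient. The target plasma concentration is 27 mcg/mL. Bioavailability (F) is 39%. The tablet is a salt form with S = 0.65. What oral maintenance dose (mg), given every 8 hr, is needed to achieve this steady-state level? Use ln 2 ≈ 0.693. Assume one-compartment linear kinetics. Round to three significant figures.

Total Vd = 2.8 × 76 = 212.8 L
CL = 0.693 × Vd / t½ = 0.693 × 212.8 / 11.7 = 12.60 L/h
D = CL × Css × τ / F / S = 12.60 × 27 × 8 / 0.39 / 0.65 = 10740 mg

10700 mg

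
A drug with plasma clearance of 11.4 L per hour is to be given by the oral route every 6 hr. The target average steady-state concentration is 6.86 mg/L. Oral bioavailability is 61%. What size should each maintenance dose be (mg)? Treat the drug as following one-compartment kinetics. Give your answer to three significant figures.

769 mg

D = CL × Css × τ / F = 11.40 × 6.86 × 6 / 0.61 = 769.2 mg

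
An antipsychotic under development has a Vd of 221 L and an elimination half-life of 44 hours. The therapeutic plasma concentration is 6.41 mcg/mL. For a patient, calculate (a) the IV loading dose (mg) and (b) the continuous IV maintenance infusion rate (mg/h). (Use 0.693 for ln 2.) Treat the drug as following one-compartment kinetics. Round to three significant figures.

LD = Vd × C = 221.0 × 6.41 = 1417 mg
CL = 0.693 × Vd / t½ = 0.693 × 221.0 / 44 = 3.481 L/h
Infusion rate = CL × Css = 3.481 × 6.41 = 22.31 mg/h

(a) 1420 mg; (b) 22.3 mg/h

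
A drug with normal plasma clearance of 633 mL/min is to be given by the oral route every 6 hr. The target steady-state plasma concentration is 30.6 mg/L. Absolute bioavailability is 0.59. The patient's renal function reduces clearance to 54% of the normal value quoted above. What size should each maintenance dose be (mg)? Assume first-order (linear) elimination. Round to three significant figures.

CL = 633 mL/min = 633 × 0.06 = 37.98 L/h
Patient clearance = 0.54 × 37.98 = 20.51 L/h
At steady state, dose per interval replaces the amount cleared in that interval: F·D/τ = CL·Css.
D = CL × Css × τ / F = 20.51 × 30.6 × 6 / 0.59 = 6382 mg

6380 mg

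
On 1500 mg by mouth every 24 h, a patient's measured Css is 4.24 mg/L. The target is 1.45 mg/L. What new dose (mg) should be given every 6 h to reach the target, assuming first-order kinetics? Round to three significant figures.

128 mg

For first-order elimination, Css ∝ F·D/(CL·τ); F and CL are unchanged, so Css ∝ D/τ.
D₂ = D₁ × (Css,target / Css,current) × (τ₂/τ₁) = 1500 × (1.45/4.24) × (6/24) = 128.2 mg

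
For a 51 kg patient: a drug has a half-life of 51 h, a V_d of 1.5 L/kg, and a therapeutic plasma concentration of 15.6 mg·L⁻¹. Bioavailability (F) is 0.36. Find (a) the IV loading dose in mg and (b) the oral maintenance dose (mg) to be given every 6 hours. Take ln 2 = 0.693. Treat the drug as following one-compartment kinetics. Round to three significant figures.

(a) 1190 mg; (b) 270 mg

Vd = 1.5 L/kg × 51 kg = 76.50 L
LD = Vd × C = 76.50 × 15.6 = 1193 mg
CL = 0.693 × Vd / t½ = 0.693 × 76.50 / 51 = 1.040 L/h
D = CL × Css × τ / F = 1.040 × 15.6 × 6 / 0.36 = 270.4 mg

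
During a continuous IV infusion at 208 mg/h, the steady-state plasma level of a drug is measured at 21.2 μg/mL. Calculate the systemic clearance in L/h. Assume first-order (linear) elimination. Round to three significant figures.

9.81 L/h

At steady state, infusion rate = CL × Css, so CL = rate / Css.
CL = 208 / 21.2 = 9.811 L/h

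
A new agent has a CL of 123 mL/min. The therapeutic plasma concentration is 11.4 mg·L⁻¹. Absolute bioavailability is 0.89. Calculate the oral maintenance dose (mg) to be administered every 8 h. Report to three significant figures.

756 mg

Convert clearance: 123 mL/min × 60 min/h ÷ 1000 mL/L = 7.380 L/h
D = CL × Css × τ / F = 7.380 × 11.4 × 8 / 0.89 = 756.2 mg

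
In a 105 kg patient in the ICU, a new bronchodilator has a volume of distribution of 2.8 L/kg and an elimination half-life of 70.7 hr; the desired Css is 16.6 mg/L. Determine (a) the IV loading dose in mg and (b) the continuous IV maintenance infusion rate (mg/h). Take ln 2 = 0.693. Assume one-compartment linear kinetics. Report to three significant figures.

(a) 4880 mg; (b) 47.8 mg/h

Vd = 2.8 L/kg × 105 kg = 294.0 L
LD = Vd × C = 294.0 × 16.6 = 4880 mg
CL = 0.693 × Vd / t½ = 0.693 × 294.0 / 70.7 = 2.882 L/h
Infusion rate = CL × Css = 2.882 × 16.6 = 47.84 mg/h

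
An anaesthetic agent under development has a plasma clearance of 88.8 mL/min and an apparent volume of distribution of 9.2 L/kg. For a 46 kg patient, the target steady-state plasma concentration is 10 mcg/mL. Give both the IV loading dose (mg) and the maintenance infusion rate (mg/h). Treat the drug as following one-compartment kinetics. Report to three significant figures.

Vd(total) = 46 kg × 9.2 L/kg = 423.2 L
Loading: fill Vd to C_target → 423.2 L × 10 mg/L = 4232 mg
CL = 88.8 mL/min = 88.8 × 0.06 = 5.328 L/h
Maintenance infusion rate = CL × Css = 5.328 × 10 = 53.28 mg/h

(a) 4230 mg; (b) 53.3 mg/h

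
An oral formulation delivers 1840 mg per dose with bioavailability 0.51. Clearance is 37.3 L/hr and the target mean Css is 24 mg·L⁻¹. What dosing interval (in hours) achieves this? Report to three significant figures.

F·D/τ = CL·Css → τ = F·D / (CL·Css).
τ = 0.51 × 1840 / (37.3 × 24) = 1.048 h

1.05 h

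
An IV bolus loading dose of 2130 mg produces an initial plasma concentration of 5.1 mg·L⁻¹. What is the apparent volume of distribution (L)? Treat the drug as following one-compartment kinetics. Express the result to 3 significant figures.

418 L

Immediately after an IV bolus, C₀ = Dose / Vd, so Vd = Dose / C₀.
Vd = 2130 / 5.1 = 417.6 L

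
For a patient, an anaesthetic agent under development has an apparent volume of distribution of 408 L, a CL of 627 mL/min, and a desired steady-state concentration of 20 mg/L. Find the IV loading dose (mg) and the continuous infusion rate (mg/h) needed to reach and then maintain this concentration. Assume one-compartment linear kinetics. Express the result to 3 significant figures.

Loading dose = Vd × C = 408.0 × 20 = 8160 mg
Convert clearance: 627 mL/min × 60 min/h ÷ 1000 mL/L = 37.62 L/h
Maintenance: replace elimination → rate = CL × Css = 37.62 × 20 = 752.4 mg/h

(a) 8160 mg; (b) 752 mg/h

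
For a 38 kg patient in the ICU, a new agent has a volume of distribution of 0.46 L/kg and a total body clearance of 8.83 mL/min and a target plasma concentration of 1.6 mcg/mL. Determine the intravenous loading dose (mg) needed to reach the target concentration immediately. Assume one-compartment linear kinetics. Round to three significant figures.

28.0 mg

Total Vd = 0.46 × 38 = 17.48 L
The loading dose fills Vd to the target concentration; clearance is irrelevant here.
LD = Vd × C = 17.48 × 1.600 = 27.97 mg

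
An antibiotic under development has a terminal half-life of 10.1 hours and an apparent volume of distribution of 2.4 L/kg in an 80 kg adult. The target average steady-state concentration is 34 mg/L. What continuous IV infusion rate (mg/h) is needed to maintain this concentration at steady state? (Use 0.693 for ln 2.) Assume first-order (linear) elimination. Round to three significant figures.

Total Vd = 2.4 × 80 = 192.0 L
k = 0.693/10.1 = 0.06861 h⁻¹, so CL = k·Vd = 0.06861 × 192.0 = 13.17 L/h
Infusion rate = CL × Css = 13.17 × 34 = 447.8 mg/h

448 mg/h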